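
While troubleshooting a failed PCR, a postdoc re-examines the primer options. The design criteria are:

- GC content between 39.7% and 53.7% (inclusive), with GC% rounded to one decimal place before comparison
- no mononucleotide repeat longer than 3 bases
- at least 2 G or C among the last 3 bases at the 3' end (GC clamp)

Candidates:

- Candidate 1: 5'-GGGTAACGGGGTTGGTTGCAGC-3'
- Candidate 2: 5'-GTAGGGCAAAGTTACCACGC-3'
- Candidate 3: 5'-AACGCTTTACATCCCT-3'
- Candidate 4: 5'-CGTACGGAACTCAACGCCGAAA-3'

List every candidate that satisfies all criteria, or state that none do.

Candidate 3 only.

Candidate 1 (22 nt, A=3 T=5 G=11 C=3): GC 14/22 = 63.6%, outside 39.7–53.7% ✗; longest run = 4, exceeds 3 ✗; 3' end AGC has 2 G/C ✓ — fails.
Candidate 2 (20 nt, A=6 T=3 G=6 C=5): GC 11/20 = 55.0%, outside 39.7–53.7% ✗; longest run = 3 ✓; 3' end CGC has 3 G/C ✓ — fails.
Candidate 3 (16 nt, A=4 T=5 G=1 C=6): GC 7/16 = 43.8% ✓; longest run = 3 ✓; 3' end CCT has 2 G/C ✓ — passes.
Candidate 4 (22 nt, A=8 T=2 G=5 C=7): GC 12/22 = 54.5%, outside 39.7–53.7% ✗; longest run = 3 ✓; 3' end AAA has 0 G/C, need ≥2 ✗ — fails.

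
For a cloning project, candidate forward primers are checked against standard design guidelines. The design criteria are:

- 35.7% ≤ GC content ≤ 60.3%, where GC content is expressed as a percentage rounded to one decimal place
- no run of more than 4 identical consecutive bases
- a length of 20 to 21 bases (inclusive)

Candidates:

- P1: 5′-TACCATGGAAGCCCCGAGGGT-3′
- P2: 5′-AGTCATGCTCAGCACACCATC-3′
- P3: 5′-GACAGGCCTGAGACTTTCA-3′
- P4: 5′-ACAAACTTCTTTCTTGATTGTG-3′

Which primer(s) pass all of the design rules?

P2 only.

P1 (21 nt, A=5 T=3 G=7 C=6): GC 13/21 = 61.9%, outside 35.7–60.3% ✗; longest run = 4 ✓; length 21 ✓ — fails.
P2 (21 nt, A=6 T=4 G=3 C=8): GC 11/21 = 52.4% ✓; longest run = 2 ✓; length 21 ✓ — passes.
P3 (19 nt, A=5 T=4 G=5 C=5): GC 10/19 = 52.6% ✓; longest run = 3 ✓; length 19, outside 20–21 ✗ — fails.
P4 (22 nt, A=5 T=10 G=3 C=4): GC 7/22 = 31.8%, outside 35.7–60.3% ✗; longest run = 3 ✓; length 22, outside 20–21 ✗ — fails.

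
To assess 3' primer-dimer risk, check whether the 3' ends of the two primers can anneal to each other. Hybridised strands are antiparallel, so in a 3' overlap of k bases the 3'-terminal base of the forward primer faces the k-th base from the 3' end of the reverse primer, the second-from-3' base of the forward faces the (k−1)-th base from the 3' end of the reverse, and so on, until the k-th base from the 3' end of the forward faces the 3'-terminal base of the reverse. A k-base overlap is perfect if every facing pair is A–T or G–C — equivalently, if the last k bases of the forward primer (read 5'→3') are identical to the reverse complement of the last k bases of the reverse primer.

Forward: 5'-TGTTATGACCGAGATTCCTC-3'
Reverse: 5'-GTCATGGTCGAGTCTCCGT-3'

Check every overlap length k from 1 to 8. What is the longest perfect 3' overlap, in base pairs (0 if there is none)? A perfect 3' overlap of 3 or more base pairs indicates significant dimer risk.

Last 8 bases (5'→3') — forward …GATTCCTC, reverse …GTCTCCGT.
Reverse complement of the reverse primer's last 8 bases: ACGGAGAC; its first k bases are the reverse complement of the reverse primer's last k bases, so a perfect k-base overlap needs the forward primer's last k bases to equal them.
Comparing (forward last k vs required): k=1: C vs A ✗; k=2: TC vs AC ✗; k=3: CTC vs ACG ✗; k=4: CCTC vs ACGG ✗; k=5: TCCTC vs ACGGA ✗; k=6: TTCCTC vs ACGGAG ✗; k=7: ATTCCTC vs ACGGAGA ✗; k=8: GATTCCTC vs ACGGAGAC ✗.
No overlap length from 1 to 8 is perfect, so the longest perfect 3' overlap is 0.

Longest perfect overlap: 0 complementary base pairs; below the dimer-risk threshold (threshold 3).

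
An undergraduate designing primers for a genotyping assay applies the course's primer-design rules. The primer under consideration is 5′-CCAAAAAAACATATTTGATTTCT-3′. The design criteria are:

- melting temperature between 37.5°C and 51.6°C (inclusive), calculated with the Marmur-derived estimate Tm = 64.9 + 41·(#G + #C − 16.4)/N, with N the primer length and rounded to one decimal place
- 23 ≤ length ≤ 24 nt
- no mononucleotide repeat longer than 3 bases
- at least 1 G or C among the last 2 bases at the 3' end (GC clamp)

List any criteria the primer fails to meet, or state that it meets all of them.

Fails: homopolymer run.

Base counts: A=10, T=8, G=1, C=4 (length 23).
Tm: Tm = 64.9 + 41·(5 − 16.4)/23 = 44.6°C ✓
length: length 23 ✓
homopolymer run: longest run = 7, exceeds 3 ✗
GC clamp: 3' end CT has 1 G/C ✓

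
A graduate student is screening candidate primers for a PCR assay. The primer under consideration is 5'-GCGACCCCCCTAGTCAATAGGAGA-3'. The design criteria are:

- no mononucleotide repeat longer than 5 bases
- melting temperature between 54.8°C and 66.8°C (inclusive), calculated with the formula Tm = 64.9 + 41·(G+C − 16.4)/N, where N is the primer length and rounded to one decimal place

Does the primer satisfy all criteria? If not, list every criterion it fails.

Fails: homopolymer run.

Base counts: A=7, T=3, G=6, C=8 (length 24).
homopolymer run: longest run = 6, exceeds 5 ✗
Tm: Tm = 64.9 + 41·(14 − 16.4)/24 = 60.8°C ✓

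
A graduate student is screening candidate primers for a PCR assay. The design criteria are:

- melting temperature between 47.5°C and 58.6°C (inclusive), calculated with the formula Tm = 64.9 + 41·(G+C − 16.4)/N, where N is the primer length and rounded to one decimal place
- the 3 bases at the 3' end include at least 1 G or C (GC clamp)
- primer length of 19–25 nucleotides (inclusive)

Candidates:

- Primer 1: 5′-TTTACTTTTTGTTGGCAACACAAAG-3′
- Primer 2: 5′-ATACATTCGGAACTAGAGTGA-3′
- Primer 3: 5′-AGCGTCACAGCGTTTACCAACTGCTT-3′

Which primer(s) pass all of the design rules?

Primer 1 and Primer 2.

Primer 1 (25 nt, A=7 T=10 G=4 C=4): Tm = 64.9 + 41·(8 − 16.4)/25 = 51.1°C ✓; 3' end AAG has 1 G/C ✓; length 25 ✓ — passes.
Primer 2 (21 nt, A=8 T=5 G=5 C=3): Tm = 64.9 + 41·(8 − 16.4)/21 = 48.5°C ✓; 3' end TGA has 1 G/C ✓; length 21 ✓ — passes.
Primer 3 (26 nt, A=6 T=7 G=5 C=8): Tm = 64.9 + 41·(13 − 16.4)/26 = 59.5°C, outside 47.5–58.6°C ✗; 3' end CTT has 1 G/C ✓; length 26, outside 19–25 ✗ — fails.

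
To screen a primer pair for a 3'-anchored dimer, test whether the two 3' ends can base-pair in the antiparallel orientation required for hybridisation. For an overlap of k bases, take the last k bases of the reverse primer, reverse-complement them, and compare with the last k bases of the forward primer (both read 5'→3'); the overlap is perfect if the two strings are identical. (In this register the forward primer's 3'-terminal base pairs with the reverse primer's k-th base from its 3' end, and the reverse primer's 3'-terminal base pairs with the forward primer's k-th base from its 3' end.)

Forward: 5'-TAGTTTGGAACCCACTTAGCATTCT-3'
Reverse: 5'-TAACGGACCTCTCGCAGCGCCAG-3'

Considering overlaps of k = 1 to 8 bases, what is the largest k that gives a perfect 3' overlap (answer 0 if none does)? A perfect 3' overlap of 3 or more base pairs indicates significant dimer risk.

Longest perfect overlap: 2 complementary base pairs; below the dimer-risk threshold (threshold 3).

Last 8 bases (5'→3') — forward …AGCATTCT, reverse …AGCGCCAG.
Reverse complement of the reverse primer's last 8 bases: CTGGCGCT; its first k bases are the reverse complement of the reverse primer's last k bases, so a perfect k-base overlap needs the forward primer's last k bases to equal them.
Comparing (forward last k vs required): k=1: T vs C ✗; k=2: CT vs CT ✓; k=3: TCT vs CTG ✗; k=4: TTCT vs CTGG ✗; k=5: ATTCT vs CTGGC ✗; k=6: CATTCT vs CTGGCG ✗; k=7: GCATTCT vs CTGGCGC ✗; k=8: AGCATTCT vs CTGGCGCT ✗.
Only k = 2 is perfect, so the longest perfect 3' overlap is 2.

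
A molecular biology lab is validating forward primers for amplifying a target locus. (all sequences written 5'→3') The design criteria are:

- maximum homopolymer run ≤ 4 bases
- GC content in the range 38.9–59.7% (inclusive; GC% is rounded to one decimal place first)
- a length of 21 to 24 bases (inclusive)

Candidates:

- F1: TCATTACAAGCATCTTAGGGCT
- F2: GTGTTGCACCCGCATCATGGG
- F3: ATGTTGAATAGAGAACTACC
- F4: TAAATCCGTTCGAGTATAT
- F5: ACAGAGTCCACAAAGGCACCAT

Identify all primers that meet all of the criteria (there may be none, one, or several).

F1 (22 nt, A=6 T=7 G=4 C=5): longest run = 3 ✓; GC 9/22 = 40.9% ✓; length 22 ✓ — passes.
F2 (21 nt, A=3 T=5 G=7 C=6): longest run = 3 ✓; GC 13/21 = 61.9%, outside 38.9–59.7% ✗; length 21 ✓ — fails.
F3 (20 nt, A=8 T=5 G=4 C=3): longest run = 2 ✓; GC 7/20 = 35.0%, outside 38.9–59.7% ✗; length 20, outside 21–24 ✗ — fails.
F4 (19 nt, A=6 T=7 G=3 C=3): longest run = 3 ✓; GC 6/19 = 31.6%, outside 38.9–59.7% ✗; length 19, outside 21–24 ✗ — fails.
F5 (22 nt, A=9 T=2 G=4 C=7): longest run = 3 ✓; GC 11/22 = 50.0% ✓; length 22 ✓ — passes.

F1 and F5.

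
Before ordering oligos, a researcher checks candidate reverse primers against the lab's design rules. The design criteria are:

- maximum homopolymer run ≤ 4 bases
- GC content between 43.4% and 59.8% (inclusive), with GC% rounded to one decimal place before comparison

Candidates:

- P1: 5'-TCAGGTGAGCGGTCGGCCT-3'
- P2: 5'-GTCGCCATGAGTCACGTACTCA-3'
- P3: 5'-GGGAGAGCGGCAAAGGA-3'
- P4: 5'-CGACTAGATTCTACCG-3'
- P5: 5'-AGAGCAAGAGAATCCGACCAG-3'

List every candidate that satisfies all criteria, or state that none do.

P1 (19 nt, A=2 T=4 G=8 C=5): longest run = 2 ✓; GC 13/19 = 68.4%, outside 43.4–59.8% ✗ — fails.
P2 (22 nt, A=5 T=5 G=5 C=7): longest run = 2 ✓; GC 12/22 = 54.5% ✓ — passes.
P3 (17 nt, A=6 T=0 G=9 C=2): longest run = 3 ✓; GC 11/17 = 64.7%, outside 43.4–59.8% ✗ — fails.
P4 (16 nt, A=4 T=4 G=3 C=5): longest run = 2 ✓; GC 8/16 = 50.0% ✓ — passes.
P5 (21 nt, A=9 T=1 G=6 C=5): longest run = 2 ✓; GC 11/21 = 52.4% ✓ — passes.

P2, P4 and P5.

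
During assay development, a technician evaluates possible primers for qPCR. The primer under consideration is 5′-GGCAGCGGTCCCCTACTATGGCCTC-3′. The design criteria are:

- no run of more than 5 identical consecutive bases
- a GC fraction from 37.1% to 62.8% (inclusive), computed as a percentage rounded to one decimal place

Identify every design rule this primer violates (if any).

Fails: GC content.

Base counts: A=3, T=5, G=7, C=10 (length 25).
homopolymer run: longest run = 4 ✓
GC content: GC 17/25 = 68.0%, outside 37.1–62.8% ✗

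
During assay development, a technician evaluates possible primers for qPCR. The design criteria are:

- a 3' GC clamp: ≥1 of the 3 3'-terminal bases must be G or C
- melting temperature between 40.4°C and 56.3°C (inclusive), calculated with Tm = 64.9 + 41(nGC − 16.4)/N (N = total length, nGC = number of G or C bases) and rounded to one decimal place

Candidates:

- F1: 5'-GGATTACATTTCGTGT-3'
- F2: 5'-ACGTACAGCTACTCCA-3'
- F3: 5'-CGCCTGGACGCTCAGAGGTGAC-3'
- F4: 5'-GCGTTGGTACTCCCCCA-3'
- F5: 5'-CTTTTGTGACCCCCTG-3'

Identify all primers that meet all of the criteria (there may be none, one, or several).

F2, F4 and F5.

F1 (16 nt, A=3 T=7 G=4 C=2): 3' end TGT has 1 G/C ✓; Tm = 64.9 + 41·(6 − 16.4)/16 = 38.3°C, outside 40.4–56.3°C ✗ — fails.
F2 (16 nt, A=5 T=3 G=2 C=6): 3' end CCA has 2 G/C ✓; Tm = 64.9 + 41·(8 − 16.4)/16 = 43.4°C ✓ — passes.
F3 (22 nt, A=4 T=3 G=8 C=7): 3' end GAC has 2 G/C ✓; Tm = 64.9 + 41·(15 − 16.4)/22 = 62.3°C, outside 40.4–56.3°C ✗ — fails.
F4 (17 nt, A=2 T=4 G=4 C=7): 3' end CCA has 2 G/C ✓; Tm = 64.9 + 41·(11 − 16.4)/17 = 51.9°C ✓ — passes.
F5 (16 nt, A=1 T=6 G=3 C=6): 3' end CTG has 2 G/C ✓; Tm = 64.9 + 41·(9 − 16.4)/16 = 45.9°C ✓ — passes.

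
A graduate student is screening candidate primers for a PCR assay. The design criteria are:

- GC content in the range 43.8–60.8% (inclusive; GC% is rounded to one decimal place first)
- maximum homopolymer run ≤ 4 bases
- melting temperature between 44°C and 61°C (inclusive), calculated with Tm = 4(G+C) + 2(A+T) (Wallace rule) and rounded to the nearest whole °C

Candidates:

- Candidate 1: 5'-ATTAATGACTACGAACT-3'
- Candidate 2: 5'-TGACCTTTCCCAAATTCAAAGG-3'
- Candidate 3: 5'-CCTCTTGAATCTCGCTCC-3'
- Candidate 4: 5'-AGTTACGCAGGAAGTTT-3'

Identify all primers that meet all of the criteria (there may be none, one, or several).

Candidate 3 only.

Candidate 1 (17 nt, A=7 T=5 G=2 C=3): GC 5/17 = 29.4%, outside 43.8–60.8% ✗; longest run = 2 ✓; Tm = 2·12 + 4·5 = 44°C ✓ — fails.
Candidate 2 (22 nt, A=7 T=6 G=3 C=6): GC 9/22 = 40.9%, outside 43.8–60.8% ✗; longest run = 3 ✓; Tm = 2·13 + 4·9 = 62°C, outside 44–61°C ✗ — fails.
Candidate 3 (18 nt, A=2 T=6 G=2 C=8): GC 10/18 = 55.6% ✓; longest run = 2 ✓; Tm = 2·8 + 4·10 = 56°C ✓ — passes.
Candidate 4 (17 nt, A=5 T=5 G=5 C=2): GC 7/17 = 41.2%, outside 43.8–60.8% ✗; longest run = 3 ✓; Tm = 2·10 + 4·7 = 48°C ✓ — fails.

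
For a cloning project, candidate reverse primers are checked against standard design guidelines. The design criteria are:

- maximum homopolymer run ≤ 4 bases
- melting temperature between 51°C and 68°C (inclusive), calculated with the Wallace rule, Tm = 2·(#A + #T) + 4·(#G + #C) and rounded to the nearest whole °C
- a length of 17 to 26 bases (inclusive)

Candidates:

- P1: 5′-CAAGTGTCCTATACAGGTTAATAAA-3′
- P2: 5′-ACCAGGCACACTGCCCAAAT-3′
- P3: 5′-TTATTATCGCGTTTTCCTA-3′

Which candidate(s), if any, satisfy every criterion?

P1 (25 nt, A=10 T=7 G=4 C=4): longest run = 3 ✓; Tm = 2·17 + 4·8 = 66°C ✓; length 25 ✓ — passes.
P2 (20 nt, A=7 T=2 G=3 C=8): longest run = 3 ✓; Tm = 2·9 + 4·11 = 62°C ✓; length 20 ✓ — passes.
P3 (19 nt, A=3 T=10 G=2 C=4): longest run = 4 ✓; Tm = 2·13 + 4·6 = 50°C, outside 51–68°C ✗; length 19 ✓ — fails.

P1 and P2.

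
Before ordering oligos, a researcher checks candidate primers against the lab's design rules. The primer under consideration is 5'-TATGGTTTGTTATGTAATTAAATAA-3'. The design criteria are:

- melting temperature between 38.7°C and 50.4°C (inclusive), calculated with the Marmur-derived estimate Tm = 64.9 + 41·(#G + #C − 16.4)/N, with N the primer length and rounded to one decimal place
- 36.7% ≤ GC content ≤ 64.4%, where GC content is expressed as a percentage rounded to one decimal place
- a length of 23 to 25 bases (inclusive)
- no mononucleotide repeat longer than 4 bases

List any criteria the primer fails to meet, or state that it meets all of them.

Fails: GC content.

Base counts: A=9, T=12, G=4, C=0 (length 25).
Tm: Tm = 64.9 + 41·(4 − 16.4)/25 = 44.6°C ✓
GC content: GC 4/25 = 16.0%, outside 36.7–64.4% ✗
length: length 25 ✓
homopolymer run: longest run = 3 ✓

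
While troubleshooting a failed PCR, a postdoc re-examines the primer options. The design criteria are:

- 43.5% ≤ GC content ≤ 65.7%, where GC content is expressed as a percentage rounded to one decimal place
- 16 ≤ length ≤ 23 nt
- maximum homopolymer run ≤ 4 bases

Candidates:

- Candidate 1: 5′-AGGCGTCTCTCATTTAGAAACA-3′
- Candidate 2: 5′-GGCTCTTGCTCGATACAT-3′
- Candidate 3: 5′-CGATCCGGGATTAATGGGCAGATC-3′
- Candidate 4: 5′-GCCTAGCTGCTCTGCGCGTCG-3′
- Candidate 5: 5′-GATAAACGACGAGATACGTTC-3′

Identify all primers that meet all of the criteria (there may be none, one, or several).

Candidate 1 (22 nt, A=7 T=6 G=4 C=5): GC 9/22 = 40.9%, outside 43.5–65.7% ✗; length 22 ✓; longest run = 3 ✓ — fails.
Candidate 2 (18 nt, A=3 T=6 G=4 C=5): GC 9/18 = 50.0% ✓; length 18 ✓; longest run = 2 ✓ — passes.
Candidate 3 (24 nt, A=6 T=5 G=8 C=5): GC 13/24 = 54.2% ✓; length 24, outside 16–23 ✗; longest run = 3 ✓ — fails.
Candidate 4 (21 nt, A=1 T=5 G=7 C=8): GC 15/21 = 71.4%, outside 43.5–65.7% ✗; length 21 ✓; longest run = 2 ✓ — fails.
Candidate 5 (21 nt, A=8 T=4 G=5 C=4): GC 9/21 = 42.9%, outside 43.5–65.7% ✗; length 21 ✓; longest run = 3 ✓ — fails.

Candidate 2 only.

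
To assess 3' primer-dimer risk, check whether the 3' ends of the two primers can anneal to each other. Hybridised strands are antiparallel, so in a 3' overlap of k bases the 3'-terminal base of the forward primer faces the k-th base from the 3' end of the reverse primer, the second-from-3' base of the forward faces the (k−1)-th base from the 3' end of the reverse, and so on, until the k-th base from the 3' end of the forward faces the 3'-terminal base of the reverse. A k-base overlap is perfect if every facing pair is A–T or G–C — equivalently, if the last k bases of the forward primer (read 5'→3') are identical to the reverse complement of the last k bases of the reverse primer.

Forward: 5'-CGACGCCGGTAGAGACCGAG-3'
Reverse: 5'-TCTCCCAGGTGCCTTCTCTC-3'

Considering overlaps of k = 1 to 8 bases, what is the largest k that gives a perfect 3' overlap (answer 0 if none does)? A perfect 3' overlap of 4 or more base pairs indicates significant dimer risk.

Longest perfect overlap: 3 complementary base pairs; below the dimer-risk threshold (threshold 4).

Last 8 bases (5'→3') — forward …AGACCGAG, reverse …CTTCTCTC.
Reverse complement of the reverse primer's last 8 bases: GAGAGAAG; its first k bases are the reverse complement of the reverse primer's last k bases, so a perfect k-base overlap needs the forward primer's last k bases to equal them.
Comparing (forward last k vs required): k=1: G vs G ✓; k=2: AG vs GA ✗; k=3: GAG vs GAG ✓; k=4: CGAG vs GAGA ✗; k=5: CCGAG vs GAGAG ✗; k=6: ACCGAG vs GAGAGA ✗; k=7: GACCGAG vs GAGAGAA ✗; k=8: AGACCGAG vs GAGAGAAG ✗.
Perfect overlaps at k = 1, 3; the largest is 3.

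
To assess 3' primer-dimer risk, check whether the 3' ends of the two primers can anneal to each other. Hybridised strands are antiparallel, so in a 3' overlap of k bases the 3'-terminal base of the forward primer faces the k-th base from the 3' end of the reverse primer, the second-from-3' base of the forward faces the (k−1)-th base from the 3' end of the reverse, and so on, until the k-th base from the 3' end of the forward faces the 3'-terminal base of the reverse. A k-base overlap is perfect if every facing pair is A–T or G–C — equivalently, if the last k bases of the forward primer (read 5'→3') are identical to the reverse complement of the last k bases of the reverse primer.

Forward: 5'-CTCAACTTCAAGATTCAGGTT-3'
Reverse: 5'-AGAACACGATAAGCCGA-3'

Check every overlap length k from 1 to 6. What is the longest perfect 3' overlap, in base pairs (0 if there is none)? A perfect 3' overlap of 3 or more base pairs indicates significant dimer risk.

Last 6 bases (5'→3') — forward …CAGGTT, reverse …AGCCGA.
Reverse complement of the reverse primer's last 6 bases: TCGGCT; its first k bases are the reverse complement of the reverse primer's last k bases, so a perfect k-base overlap needs the forward primer's last k bases to equal them.
Comparing (forward last k vs required): k=1: T vs T ✓; k=2: TT vs TC ✗; k=3: GTT vs TCG ✗; k=4: GGTT vs TCGG ✗; k=5: AGGTT vs TCGGC ✗; k=6: CAGGTT vs TCGGCT ✗.
Only k = 1 is perfect, so the longest perfect 3' overlap is 1.

Longest perfect overlap: 1 complementary base pair; below the dimer-risk threshold (threshold 3).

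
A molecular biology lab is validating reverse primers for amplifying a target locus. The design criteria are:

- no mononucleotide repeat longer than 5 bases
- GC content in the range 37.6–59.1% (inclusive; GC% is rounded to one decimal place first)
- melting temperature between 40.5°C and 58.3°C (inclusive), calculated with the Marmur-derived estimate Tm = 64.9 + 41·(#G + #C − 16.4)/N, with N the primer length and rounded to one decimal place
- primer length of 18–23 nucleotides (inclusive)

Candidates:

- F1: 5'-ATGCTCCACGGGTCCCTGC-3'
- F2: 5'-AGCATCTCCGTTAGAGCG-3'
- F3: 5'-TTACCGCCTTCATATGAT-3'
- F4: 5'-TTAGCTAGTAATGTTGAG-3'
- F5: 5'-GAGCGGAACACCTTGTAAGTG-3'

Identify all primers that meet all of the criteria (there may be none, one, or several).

F1 (19 nt, A=2 T=4 G=5 C=8): longest run = 3 ✓; GC 13/19 = 68.4%, outside 37.6–59.1% ✗; Tm = 64.9 + 41·(13 − 16.4)/19 = 57.6°C ✓; length 19 ✓ — fails.
F2 (18 nt, A=4 T=4 G=5 C=5): longest run = 2 ✓; GC 10/18 = 55.6% ✓; Tm = 64.9 + 41·(10 − 16.4)/18 = 50.3°C ✓; length 18 ✓ — passes.
F3 (18 nt, A=4 T=7 G=2 C=5): longest run = 2 ✓; GC 7/18 = 38.9% ✓; Tm = 64.9 + 41·(7 − 16.4)/18 = 43.5°C ✓; length 18 ✓ — passes.
F4 (18 nt, A=5 T=7 G=5 C=1): longest run = 2 ✓; GC 6/18 = 33.3%, outside 37.6–59.1% ✗; Tm = 64.9 + 41·(6 − 16.4)/18 = 41.2°C ✓; length 18 ✓ — fails.
F5 (21 nt, A=6 T=4 G=7 C=4): longest run = 2 ✓; GC 11/21 = 52.4% ✓; Tm = 64.9 + 41·(11 − 16.4)/21 = 54.4°C ✓; length 21 ✓ — passes.

F2, F3 and F5.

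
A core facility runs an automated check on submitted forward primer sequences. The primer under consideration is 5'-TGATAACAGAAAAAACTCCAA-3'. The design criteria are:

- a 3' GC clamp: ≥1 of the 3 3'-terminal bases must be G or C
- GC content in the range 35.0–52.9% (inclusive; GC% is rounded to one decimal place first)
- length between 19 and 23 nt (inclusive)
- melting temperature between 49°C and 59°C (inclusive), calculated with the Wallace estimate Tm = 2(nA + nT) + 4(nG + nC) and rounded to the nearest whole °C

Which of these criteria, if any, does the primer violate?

Fails: GC content.

Base counts: A=12, T=3, G=2, C=4 (length 21).
GC clamp: 3' end CAA has 1 G/C ✓
GC content: GC 6/21 = 28.6%, outside 35.0–52.9% ✗
length: length 21 ✓
Tm: Tm = 2·15 + 4·6 = 54°C ✓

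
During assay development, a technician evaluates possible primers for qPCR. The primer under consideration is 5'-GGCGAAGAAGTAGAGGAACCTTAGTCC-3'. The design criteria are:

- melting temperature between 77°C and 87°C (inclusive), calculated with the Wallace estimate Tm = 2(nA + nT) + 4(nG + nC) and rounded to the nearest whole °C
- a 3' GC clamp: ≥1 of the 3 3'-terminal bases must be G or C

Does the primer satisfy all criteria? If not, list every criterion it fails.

Meets all criteria.

Base counts: A=9, T=4, G=9, C=5 (length 27).
Tm: Tm = 2·13 + 4·14 = 82°C ✓
GC clamp: 3' end TCC has 2 G/C ✓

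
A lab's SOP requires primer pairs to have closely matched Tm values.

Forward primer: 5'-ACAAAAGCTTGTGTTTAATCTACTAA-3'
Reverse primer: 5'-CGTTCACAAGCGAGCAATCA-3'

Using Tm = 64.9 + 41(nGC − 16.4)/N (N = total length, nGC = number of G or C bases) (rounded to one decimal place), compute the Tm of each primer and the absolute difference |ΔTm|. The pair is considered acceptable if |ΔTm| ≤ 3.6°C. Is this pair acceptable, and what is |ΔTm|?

Forward: G+C = 7, N = 26 → Tm = 64.9 + 41·(7 − 16.4)/26 = 50.1°C.
Reverse: G+C = 10, N = 20 → Tm = 64.9 + 41·(10 − 16.4)/20 = 51.8°C.
|ΔTm| = |50.1 − 51.8| = 1.7°C, ≤ 3.6°C.

|ΔTm| = 1.7°C; the pair is acceptable.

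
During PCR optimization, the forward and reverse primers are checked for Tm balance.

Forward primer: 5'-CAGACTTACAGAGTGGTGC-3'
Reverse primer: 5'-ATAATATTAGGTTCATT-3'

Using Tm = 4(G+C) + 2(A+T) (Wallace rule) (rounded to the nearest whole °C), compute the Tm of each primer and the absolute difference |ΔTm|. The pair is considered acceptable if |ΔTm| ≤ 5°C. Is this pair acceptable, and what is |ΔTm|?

Forward: A=5 T=4 G=6 C=4 → Tm = 2·9 + 4·10 = 58°C.
Reverse: A=6 T=8 G=2 C=1 → Tm = 2·14 + 4·3 = 40°C.
|ΔTm| = |58 − 40| = 18°C, > 5°C.

|ΔTm| = 18°C; the pair is not acceptable.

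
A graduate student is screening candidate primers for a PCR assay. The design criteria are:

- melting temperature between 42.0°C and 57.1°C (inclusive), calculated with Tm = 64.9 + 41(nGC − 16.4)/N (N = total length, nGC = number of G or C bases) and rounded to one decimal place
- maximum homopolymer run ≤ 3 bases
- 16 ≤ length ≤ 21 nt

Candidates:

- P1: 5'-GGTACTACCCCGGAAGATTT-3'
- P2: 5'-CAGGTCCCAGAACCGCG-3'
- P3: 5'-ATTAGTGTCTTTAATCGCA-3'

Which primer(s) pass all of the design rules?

P2 and P3.

P1 (20 nt, A=5 T=5 G=5 C=5): Tm = 64.9 + 41·(10 − 16.4)/20 = 51.8°C ✓; longest run = 4, exceeds 3 ✗; length 20 ✓ — fails.
P2 (17 nt, A=4 T=1 G=5 C=7): Tm = 64.9 + 41·(12 − 16.4)/17 = 54.3°C ✓; longest run = 3 ✓; length 17 ✓ — passes.
P3 (19 nt, A=5 T=8 G=3 C=3): Tm = 64.9 + 41·(6 − 16.4)/19 = 42.5°C ✓; longest run = 3 ✓; length 19 ✓ — passes.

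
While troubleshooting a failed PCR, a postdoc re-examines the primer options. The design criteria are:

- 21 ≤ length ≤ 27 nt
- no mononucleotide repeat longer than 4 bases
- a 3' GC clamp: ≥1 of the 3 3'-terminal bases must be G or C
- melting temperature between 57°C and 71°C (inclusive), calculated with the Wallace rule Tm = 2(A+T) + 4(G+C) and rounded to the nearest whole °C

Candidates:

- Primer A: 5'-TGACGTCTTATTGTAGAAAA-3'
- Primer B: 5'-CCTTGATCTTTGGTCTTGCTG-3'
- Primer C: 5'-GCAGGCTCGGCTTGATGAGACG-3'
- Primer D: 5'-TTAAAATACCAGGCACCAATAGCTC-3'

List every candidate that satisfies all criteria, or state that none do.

Primer A (20 nt, A=7 T=7 G=4 C=2): length 20, outside 21–27 ✗; longest run = 4 ✓; 3' end AAA has 0 G/C, need ≥1 ✗; Tm = 2·14 + 4·6 = 52°C, outside 57–71°C ✗ — fails.
Primer B (21 nt, A=1 T=10 G=5 C=5): length 21 ✓; longest run = 3 ✓; 3' end CTG has 2 G/C ✓; Tm = 2·11 + 4·10 = 62°C ✓ — passes.
Primer C (22 nt, A=4 T=4 G=9 C=5): length 22 ✓; longest run = 2 ✓; 3' end ACG has 2 G/C ✓; Tm = 2·8 + 4·14 = 72°C, outside 57–71°C ✗ — fails.
Primer D (25 nt, A=10 T=5 G=3 C=7): length 25 ✓; longest run = 4 ✓; 3' end CTC has 2 G/C ✓; Tm = 2·15 + 4·10 = 70°C ✓ — passes.

Primer B and Primer D.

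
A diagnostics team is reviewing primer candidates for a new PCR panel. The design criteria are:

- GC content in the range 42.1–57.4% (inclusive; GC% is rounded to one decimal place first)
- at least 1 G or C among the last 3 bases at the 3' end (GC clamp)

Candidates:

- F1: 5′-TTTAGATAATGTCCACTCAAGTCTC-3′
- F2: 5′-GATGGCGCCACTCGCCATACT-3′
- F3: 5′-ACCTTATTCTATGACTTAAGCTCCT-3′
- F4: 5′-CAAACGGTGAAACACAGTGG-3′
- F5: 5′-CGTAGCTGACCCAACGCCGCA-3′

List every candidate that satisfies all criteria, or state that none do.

F4 only.

F1 (25 nt, A=7 T=9 G=3 C=6): GC 9/25 = 36.0%, outside 42.1–57.4% ✗; 3' end CTC has 2 G/C ✓ — fails.
F2 (21 nt, A=4 T=4 G=5 C=8): GC 13/21 = 61.9%, outside 42.1–57.4% ✗; 3' end ACT has 1 G/C ✓ — fails.
F3 (25 nt, A=6 T=10 G=2 C=7): GC 9/25 = 36.0%, outside 42.1–57.4% ✗; 3' end CCT has 2 G/C ✓ — fails.
F4 (20 nt, A=8 T=2 G=6 C=4): GC 10/20 = 50.0% ✓; 3' end TGG has 2 G/C ✓ — passes.
F5 (21 nt, A=5 T=2 G=5 C=9): GC 14/21 = 66.7%, outside 42.1–57.4% ✗; 3' end GCA has 2 G/C ✓ — fails.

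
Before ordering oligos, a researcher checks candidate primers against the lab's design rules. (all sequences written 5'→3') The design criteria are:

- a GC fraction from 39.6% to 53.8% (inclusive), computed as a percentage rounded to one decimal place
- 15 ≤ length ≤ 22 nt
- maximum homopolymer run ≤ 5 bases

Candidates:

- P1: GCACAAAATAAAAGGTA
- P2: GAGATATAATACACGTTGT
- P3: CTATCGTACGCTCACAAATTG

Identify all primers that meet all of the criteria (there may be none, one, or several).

P1 (17 nt, A=10 T=2 G=3 C=2): GC 5/17 = 29.4%, outside 39.6–53.8% ✗; length 17 ✓; longest run = 4 ✓ — fails.
P2 (19 nt, A=7 T=6 G=4 C=2): GC 6/19 = 31.6%, outside 39.6–53.8% ✗; length 19 ✓; longest run = 2 ✓ — fails.
P3 (21 nt, A=6 T=6 G=3 C=6): GC 9/21 = 42.9% ✓; length 21 ✓; longest run = 3 ✓ — passes.

P3 only.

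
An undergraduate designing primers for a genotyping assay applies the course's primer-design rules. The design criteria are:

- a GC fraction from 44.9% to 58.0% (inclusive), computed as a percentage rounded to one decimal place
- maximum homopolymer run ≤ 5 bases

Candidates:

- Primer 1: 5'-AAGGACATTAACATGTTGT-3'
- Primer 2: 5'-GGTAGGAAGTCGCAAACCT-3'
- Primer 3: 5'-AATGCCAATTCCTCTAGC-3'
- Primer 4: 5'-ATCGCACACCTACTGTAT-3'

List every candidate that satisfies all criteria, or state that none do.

Primer 1 (19 nt, A=7 T=6 G=4 C=2): GC 6/19 = 31.6%, outside 44.9–58.0% ✗; longest run = 2 ✓ — fails.
Primer 2 (19 nt, A=6 T=3 G=6 C=4): GC 10/19 = 52.6% ✓; longest run = 3 ✓ — passes.
Primer 3 (18 nt, A=5 T=5 G=2 C=6): GC 8/18 = 44.4%, outside 44.9–58.0% ✗; longest run = 2 ✓ — fails.
Primer 4 (18 nt, A=5 T=5 G=2 C=6): GC 8/18 = 44.4%, outside 44.9–58.0% ✗; longest run = 2 ✓ — fails.

Primer 2 only.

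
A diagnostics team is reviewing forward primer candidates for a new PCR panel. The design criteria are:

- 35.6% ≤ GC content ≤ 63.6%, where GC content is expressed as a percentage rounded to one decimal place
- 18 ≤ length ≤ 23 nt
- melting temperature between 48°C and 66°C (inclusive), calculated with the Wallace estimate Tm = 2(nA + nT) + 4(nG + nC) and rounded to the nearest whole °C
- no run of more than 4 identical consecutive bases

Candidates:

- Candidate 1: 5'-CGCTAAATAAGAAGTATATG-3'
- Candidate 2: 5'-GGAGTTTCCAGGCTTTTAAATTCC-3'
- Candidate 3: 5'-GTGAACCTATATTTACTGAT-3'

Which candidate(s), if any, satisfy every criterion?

None of the candidates satisfy all criteria.

Candidate 1 (20 nt, A=9 T=5 G=4 C=2): GC 6/20 = 30.0%, outside 35.6–63.6% ✗; length 20 ✓; Tm = 2·14 + 4·6 = 52°C ✓; longest run = 3 ✓ — fails.
Candidate 2 (24 nt, A=5 T=9 G=5 C=5): GC 10/24 = 41.7% ✓; length 24, outside 18–23 ✗; Tm = 2·14 + 4·10 = 68°C, outside 48–66°C ✗; longest run = 4 ✓ — fails.
Candidate 3 (20 nt, A=6 T=8 G=3 C=3): GC 6/20 = 30.0%, outside 35.6–63.6% ✗; length 20 ✓; Tm = 2·14 + 4·6 = 52°C ✓; longest run = 3 ✓ — fails.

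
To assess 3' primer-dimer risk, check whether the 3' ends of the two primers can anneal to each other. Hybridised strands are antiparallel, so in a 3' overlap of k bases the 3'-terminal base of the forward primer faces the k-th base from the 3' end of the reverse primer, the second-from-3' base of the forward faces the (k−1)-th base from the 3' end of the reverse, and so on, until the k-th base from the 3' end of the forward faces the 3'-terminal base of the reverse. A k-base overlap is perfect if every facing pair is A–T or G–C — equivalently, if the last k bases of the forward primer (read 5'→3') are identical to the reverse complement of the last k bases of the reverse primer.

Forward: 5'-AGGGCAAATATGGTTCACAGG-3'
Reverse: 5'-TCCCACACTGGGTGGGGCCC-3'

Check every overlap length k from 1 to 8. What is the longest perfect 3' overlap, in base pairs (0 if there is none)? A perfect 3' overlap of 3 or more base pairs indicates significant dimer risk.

Longest perfect overlap: 2 complementary base pairs; below the dimer-risk threshold (threshold 3).

Last 8 bases (5'→3') — forward …TTCACAGG, reverse …TGGGGCCC.
Reverse complement of the reverse primer's last 8 bases: GGGCCCCA; its first k bases are the reverse complement of the reverse primer's last k bases, so a perfect k-base overlap needs the forward primer's last k bases to equal them.
Comparing (forward last k vs required): k=1: G vs G ✓; k=2: GG vs GG ✓; k=3: AGG vs GGG ✗; k=4: CAGG vs GGGC ✗; k=5: ACAGG vs GGGCC ✗; k=6: CACAGG vs GGGCCC ✗; k=7: TCACAGG vs GGGCCCC ✗; k=8: TTCACAGG vs GGGCCCCA ✗.
Perfect overlaps at k = 1, 2; the largest is 2.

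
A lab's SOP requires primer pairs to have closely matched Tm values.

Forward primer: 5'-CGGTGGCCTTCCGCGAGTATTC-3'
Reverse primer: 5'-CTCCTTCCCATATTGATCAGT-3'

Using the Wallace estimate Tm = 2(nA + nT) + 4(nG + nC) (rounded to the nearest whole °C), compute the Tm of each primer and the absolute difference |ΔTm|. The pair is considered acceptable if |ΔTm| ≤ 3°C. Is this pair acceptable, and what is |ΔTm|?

Forward: A=2 T=6 G=7 C=7 → Tm = 2·8 + 4·14 = 72°C.
Reverse: A=4 T=8 G=2 C=7 → Tm = 2·12 + 4·9 = 60°C.
|ΔTm| = |72 − 60| = 12°C, > 3°C.

|ΔTm| = 12°C; the pair is not acceptable.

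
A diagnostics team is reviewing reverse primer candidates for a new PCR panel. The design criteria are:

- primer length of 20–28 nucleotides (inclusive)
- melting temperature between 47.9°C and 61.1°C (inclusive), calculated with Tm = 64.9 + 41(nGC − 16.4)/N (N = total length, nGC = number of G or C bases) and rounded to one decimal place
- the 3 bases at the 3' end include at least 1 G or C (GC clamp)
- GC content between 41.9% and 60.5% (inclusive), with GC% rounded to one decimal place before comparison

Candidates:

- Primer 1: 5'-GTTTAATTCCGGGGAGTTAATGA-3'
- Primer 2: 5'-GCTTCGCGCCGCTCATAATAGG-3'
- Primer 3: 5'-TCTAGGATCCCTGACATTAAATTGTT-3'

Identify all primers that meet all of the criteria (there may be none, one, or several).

Primer 2 only.

Primer 1 (23 nt, A=6 T=8 G=7 C=2): length 23 ✓; Tm = 64.9 + 41·(9 − 16.4)/23 = 51.7°C ✓; 3' end TGA has 1 G/C ✓; GC 9/23 = 39.1%, outside 41.9–60.5% ✗ — fails.
Primer 2 (22 nt, A=4 T=5 G=6 C=7): length 22 ✓; Tm = 64.9 + 41·(13 − 16.4)/22 = 58.6°C ✓; 3' end AGG has 2 G/C ✓; GC 13/22 = 59.1% ✓ — passes.
Primer 3 (26 nt, A=7 T=10 G=4 C=5): length 26 ✓; Tm = 64.9 + 41·(9 − 16.4)/26 = 53.2°C ✓; 3' end GTT has 1 G/C ✓; GC 9/26 = 34.6%, outside 41.9–60.5% ✗ — fails.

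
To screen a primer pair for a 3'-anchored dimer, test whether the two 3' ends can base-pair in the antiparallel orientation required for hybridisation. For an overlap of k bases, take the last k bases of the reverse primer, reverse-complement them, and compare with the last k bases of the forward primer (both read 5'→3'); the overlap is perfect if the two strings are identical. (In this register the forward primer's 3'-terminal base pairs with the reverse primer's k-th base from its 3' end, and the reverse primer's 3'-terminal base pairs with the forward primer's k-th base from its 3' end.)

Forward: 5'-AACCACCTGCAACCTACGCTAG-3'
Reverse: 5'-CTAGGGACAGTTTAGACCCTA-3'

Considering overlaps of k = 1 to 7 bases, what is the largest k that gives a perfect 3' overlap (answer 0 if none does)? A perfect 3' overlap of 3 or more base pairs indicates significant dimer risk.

Last 7 bases (5'→3') — forward …ACGCTAG, reverse …GACCCTA.
Reverse complement of the reverse primer's last 7 bases: TAGGGTC; its first k bases are the reverse complement of the reverse primer's last k bases, so a perfect k-base overlap needs the forward primer's last k bases to equal them.
Comparing (forward last k vs required): k=1: G vs T ✗; k=2: AG vs TA ✗; k=3: TAG vs TAG ✓; k=4: CTAG vs TAGG ✗; k=5: GCTAG vs TAGGG ✗; k=6: CGCTAG vs TAGGGT ✗; k=7: ACGCTAG vs TAGGGTC ✗.
Only k = 3 is perfect, so the longest perfect 3' overlap is 3.

Longest perfect overlap: 3 complementary base pairs; significant dimer risk (threshold 3).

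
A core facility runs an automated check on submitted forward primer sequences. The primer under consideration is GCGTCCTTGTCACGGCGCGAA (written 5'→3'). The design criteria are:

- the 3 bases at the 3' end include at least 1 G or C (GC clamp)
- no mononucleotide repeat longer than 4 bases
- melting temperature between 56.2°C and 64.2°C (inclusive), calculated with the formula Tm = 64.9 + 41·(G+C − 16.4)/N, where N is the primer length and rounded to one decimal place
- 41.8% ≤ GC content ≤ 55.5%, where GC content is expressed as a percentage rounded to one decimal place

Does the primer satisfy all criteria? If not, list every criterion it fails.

Base counts: A=3, T=4, G=7, C=7 (length 21).
GC clamp: 3' end GAA has 1 G/C ✓
homopolymer run: longest run = 2 ✓
Tm: Tm = 64.9 + 41·(14 − 16.4)/21 = 60.2°C ✓
GC content: GC 14/21 = 66.7%, outside 41.8–55.5% ✗

Fails: GC content.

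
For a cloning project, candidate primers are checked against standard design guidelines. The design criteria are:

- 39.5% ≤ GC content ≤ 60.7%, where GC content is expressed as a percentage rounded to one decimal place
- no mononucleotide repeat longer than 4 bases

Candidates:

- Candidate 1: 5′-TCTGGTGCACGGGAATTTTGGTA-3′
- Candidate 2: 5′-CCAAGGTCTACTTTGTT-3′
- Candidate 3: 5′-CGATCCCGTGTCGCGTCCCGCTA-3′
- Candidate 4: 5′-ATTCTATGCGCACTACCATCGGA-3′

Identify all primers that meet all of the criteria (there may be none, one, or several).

Candidate 1 (23 nt, A=4 T=8 G=8 C=3): GC 11/23 = 47.8% ✓; longest run = 4 ✓ — passes.
Candidate 2 (17 nt, A=3 T=7 G=3 C=4): GC 7/17 = 41.2% ✓; longest run = 3 ✓ — passes.
Candidate 3 (23 nt, A=2 T=5 G=6 C=10): GC 16/23 = 69.6%, outside 39.5–60.7% ✗; longest run = 3 ✓ — fails.
Candidate 4 (23 nt, A=6 T=6 G=4 C=7): GC 11/23 = 47.8% ✓; longest run = 2 ✓ — passes.

Candidate 1, Candidate 2 and Candidate 4.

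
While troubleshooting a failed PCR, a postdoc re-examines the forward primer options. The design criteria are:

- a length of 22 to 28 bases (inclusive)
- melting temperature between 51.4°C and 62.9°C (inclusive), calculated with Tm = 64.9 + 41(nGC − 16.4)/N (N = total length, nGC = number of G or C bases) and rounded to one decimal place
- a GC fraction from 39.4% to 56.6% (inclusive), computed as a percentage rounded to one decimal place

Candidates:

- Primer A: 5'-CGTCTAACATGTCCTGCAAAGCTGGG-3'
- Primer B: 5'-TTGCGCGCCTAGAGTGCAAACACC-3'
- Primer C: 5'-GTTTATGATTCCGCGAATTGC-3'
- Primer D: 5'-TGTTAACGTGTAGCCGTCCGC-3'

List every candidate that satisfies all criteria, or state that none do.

Primer A only.

Primer A (26 nt, A=6 T=6 G=7 C=7): length 26 ✓; Tm = 64.9 + 41·(14 − 16.4)/26 = 61.1°C ✓; GC 14/26 = 53.8% ✓ — passes.
Primer B (24 nt, A=6 T=4 G=6 C=8): length 24 ✓; Tm = 64.9 + 41·(14 − 16.4)/24 = 60.8°C ✓; GC 14/24 = 58.3%, outside 39.4–56.6% ✗ — fails.
Primer C (21 nt, A=4 T=8 G=5 C=4): length 21, outside 22–28 ✗; Tm = 64.9 + 41·(9 − 16.4)/21 = 50.5°C, outside 51.4–62.9°C ✗; GC 9/21 = 42.9% ✓ — fails.
Primer D (21 nt, A=3 T=6 G=6 C=6): length 21, outside 22–28 ✗; Tm = 64.9 + 41·(12 − 16.4)/21 = 56.3°C ✓; GC 12/21 = 57.1%, outside 39.4–56.6% ✗ — fails.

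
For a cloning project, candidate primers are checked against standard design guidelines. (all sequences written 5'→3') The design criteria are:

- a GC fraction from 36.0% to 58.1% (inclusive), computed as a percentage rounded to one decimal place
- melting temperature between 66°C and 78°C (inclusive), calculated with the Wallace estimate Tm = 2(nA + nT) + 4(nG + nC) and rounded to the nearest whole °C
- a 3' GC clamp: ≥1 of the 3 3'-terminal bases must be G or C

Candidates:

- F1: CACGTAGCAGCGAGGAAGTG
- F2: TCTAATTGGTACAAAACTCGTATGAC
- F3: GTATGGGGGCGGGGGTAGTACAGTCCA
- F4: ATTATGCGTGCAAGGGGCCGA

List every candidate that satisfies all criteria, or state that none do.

F4 only.

F1 (20 nt, A=6 T=2 G=8 C=4): GC 12/20 = 60.0%, outside 36.0–58.1% ✗; Tm = 2·8 + 4·12 = 64°C, outside 66–78°C ✗; 3' end GTG has 2 G/C ✓ — fails.
F2 (26 nt, A=9 T=8 G=4 C=5): GC 9/26 = 34.6%, outside 36.0–58.1% ✗; Tm = 2·17 + 4·9 = 70°C ✓; 3' end GAC has 2 G/C ✓ — fails.
F3 (27 nt, A=5 T=5 G=13 C=4): GC 17/27 = 63.0%, outside 36.0–58.1% ✗; Tm = 2·10 + 4·17 = 88°C, outside 66–78°C ✗; 3' end CCA has 2 G/C ✓ — fails.
F4 (21 nt, A=5 T=4 G=8 C=4): GC 12/21 = 57.1% ✓; Tm = 2·9 + 4·12 = 66°C ✓; 3' end CGA has 2 G/C ✓ — passes.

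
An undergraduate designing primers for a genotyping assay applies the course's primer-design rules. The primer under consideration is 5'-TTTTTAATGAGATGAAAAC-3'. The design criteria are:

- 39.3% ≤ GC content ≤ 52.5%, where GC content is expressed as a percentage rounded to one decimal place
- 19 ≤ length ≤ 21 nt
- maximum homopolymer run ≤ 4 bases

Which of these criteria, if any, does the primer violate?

Base counts: A=8, T=7, G=3, C=1 (length 19).
GC content: GC 4/19 = 21.1%, outside 39.3–52.5% ✗
length: length 19 ✓
homopolymer run: longest run = 5, exceeds 4 ✗

Fails: GC content, homopolymer run.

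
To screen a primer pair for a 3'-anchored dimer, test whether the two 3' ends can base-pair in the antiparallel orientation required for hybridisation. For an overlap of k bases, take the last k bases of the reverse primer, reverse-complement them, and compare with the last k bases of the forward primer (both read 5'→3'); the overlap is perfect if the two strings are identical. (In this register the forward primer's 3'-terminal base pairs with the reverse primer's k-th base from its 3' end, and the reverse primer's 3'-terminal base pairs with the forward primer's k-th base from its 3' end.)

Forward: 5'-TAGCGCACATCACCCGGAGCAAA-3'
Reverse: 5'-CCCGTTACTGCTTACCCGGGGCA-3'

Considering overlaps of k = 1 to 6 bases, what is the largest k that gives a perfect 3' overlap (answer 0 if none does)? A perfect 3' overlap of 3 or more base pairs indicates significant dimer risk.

Last 6 bases (5'→3') — forward …AGCAAA, reverse …GGGGCA.
Reverse complement of the reverse primer's last 6 bases: TGCCCC; its first k bases are the reverse complement of the reverse primer's last k bases, so a perfect k-base overlap needs the forward primer's last k bases to equal them.
Comparing (forward last k vs required): k=1: A vs T ✗; k=2: AA vs TG ✗; k=3: AAA vs TGC ✗; k=4: CAAA vs TGCC ✗; k=5: GCAAA vs TGCCC ✗; k=6: AGCAAA vs TGCCCC ✗.
No overlap length from 1 to 6 is perfect, so the longest perfect 3' overlap is 0.

Longest perfect overlap: 0 complementary base pairs; below the dimer-risk threshold (threshold 3).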